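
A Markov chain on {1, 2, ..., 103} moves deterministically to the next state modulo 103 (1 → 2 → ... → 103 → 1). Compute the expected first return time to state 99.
E[T_99 | X_0 = 99] = 103

The chain cycles deterministically, so starting at state 99 it returns in exactly 103 steps. Equivalently, the stationary distribution is uniform π_j = 1/103 for every state j, so by Kac's formula E[T_99] = 1/π_99 = 103.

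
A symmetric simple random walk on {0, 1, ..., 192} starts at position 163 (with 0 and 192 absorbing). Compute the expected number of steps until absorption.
E[τ | X_0 = 163] = 4727

Let v_k = E[τ | X_0 = k]. Boundary: v_0 = v_192 = 0. Recurrence: v_k = 1 + (v_{k-1} + v_{k+1})/2 for 1 ≤ k ≤ 191. The particular solution to v_k − (v_{k-1} + v_{k+1})/2 = 1 is v_k = −k^2. Adding homogeneous solution A + B k and matching boundaries gives v_k = k (192 − k). Substituting k = 163: v_163 = 163 · 29 = 4727.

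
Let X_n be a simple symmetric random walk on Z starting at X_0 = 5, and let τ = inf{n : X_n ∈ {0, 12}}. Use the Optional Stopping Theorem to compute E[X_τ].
E[X_τ] = 5

X_n is a martingale and τ is a bounded-mean stopping time (indeed τ is finite a.s. with bounded expectation since the walk is in a bounded region). By the OST, E[X_τ] = E[X_0] = 5. Equivalently: E[X_τ] = 12 · P(hit 12 first) + 0 · P(hit 0 first) = 12 · (5/12) = 5.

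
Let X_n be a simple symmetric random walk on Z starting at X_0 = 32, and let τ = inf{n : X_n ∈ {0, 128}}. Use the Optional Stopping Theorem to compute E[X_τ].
E[X_τ] = 32

X_n is a martingale and τ is a bounded-mean stopping time (indeed τ is finite a.s. with bounded expectation since the walk is in a bounded region). By the OST, E[X_τ] = E[X_0] = 32. Equivalently: E[X_τ] = 128 · P(hit 128 first) + 0 · P(hit 0 first) = 128 · (32/128) = 32.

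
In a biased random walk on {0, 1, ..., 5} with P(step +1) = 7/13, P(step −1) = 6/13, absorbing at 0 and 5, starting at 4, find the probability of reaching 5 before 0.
P(hit 5 before 0) = (1 − (6/7)^4) / (1 − (6/7)^5) = 7735/9031

Let u_k denote P(reach 5 before 0 | start at k). Boundary: u_0 = 0, u_5 = 1. Recurrence: u_k = 7/13·u_{k+1} + 6/13·u_{k-1} for 1 ≤ k ≤ 4. Try u_k = A + B·r^k with r = q/p = (6/13)/(7/13) = 6/7. Substitution satisfies the recurrence; boundary conditions give:
  u_k = (1 − r^k) / (1 − r^N) = (1 − (6/7)^4) / (1 − (6/7)^5) = 7735/9031.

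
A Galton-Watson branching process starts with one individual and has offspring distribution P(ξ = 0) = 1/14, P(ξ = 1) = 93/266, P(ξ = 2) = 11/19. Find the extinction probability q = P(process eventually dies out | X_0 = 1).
q = 19/154

The pgf is f(s) = 1/14 + 93/266·s + 11/19·s². The extinction probability q is the smallest fixed point of f in [0, 1]. Setting s = f(s):
  11/19·s² + (93/266 − 1)·s + 1/14 = 0
  11/19·s² − (1/14 + 11/19)·s + 1/14 = 0
which factors as (s − 1)·(11/19·s − 1/14) = 0, giving roots s = 1 and s = (1/14)/(11/19) = 19/154.
Mean offspring μ = 93/266 + 2·11/19 = 401/266 > 1 (supercritical), so q < 1. The extinction probability is the smaller root: q = (1/14)/(11/19) = 19/154.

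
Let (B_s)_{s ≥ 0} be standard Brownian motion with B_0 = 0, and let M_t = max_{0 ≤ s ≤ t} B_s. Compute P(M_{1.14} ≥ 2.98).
P(M_{1.14} ≥ 2.98) = 2·P(B_{1.14} ≥ 2.98) = 2(1 − Φ(2.98/√1.14)) ≈ 0.0053

By the reflection principle for Brownian motion, P(M_t ≥ a) = 2 · P(B_t ≥ a) for a ≥ 0. Since B_t ~ N(0, t), P(B_t ≥ 2.98) = 1 − Φ(2.98/√t) = 1 − Φ(2.98/√1.14) = 1 − Φ(2.7910). So
  P(M_{1.14} ≥ 2.98) = 2(1 − Φ(2.7910)) ≈ 0.0053.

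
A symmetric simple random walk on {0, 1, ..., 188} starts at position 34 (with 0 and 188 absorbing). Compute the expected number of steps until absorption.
E[τ | X_0 = 34] = 5236

Let v_k = E[τ | X_0 = k]. Boundary: v_0 = v_188 = 0. Recurrence: v_k = 1 + (v_{k-1} + v_{k+1})/2 for 1 ≤ k ≤ 187. The particular solution to v_k − (v_{k-1} + v_{k+1})/2 = 1 is v_k = −k^2. Adding homogeneous solution A + B k and matching boundaries gives v_k = k (188 − k). Substituting k = 34: v_34 = 34 · 154 = 5236.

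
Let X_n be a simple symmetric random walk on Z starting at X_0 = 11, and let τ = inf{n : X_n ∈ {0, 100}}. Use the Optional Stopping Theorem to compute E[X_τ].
E[X_τ] = 11

X_n is a martingale and τ is a bounded-mean stopping time (indeed τ is finite a.s. with bounded expectation since the walk is in a bounded region). By the OST, E[X_τ] = E[X_0] = 11. Equivalently: E[X_τ] = 100 · P(hit 100 first) + 0 · P(hit 0 first) = 100 · (11/100) = 11.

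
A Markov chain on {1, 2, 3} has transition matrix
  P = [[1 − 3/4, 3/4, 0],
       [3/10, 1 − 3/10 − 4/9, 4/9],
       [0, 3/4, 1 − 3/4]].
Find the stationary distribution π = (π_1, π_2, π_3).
π = (54/269, 135/269, 80/269)

This is a birth-death chain on three states, which satisfies detailed balance: π_1 · P_{12} = π_2 · P_{21} and π_2 · P_{23} = π_3 · P_{32}.
From π_1 · 3/4 = π_2 · 3/10: π_2/π_1 = (3/4)/(3/10) = 5/2.
From π_2 · 4/9 = π_3 · 3/4: π_3/π_2 = (4/9)/(3/4) = 16/27.
Take π_1 proportional to 1; then unnormalized π = (1, 5/2, 40/27). Normalize by dividing by the sum 269/54:
  π = (54/269, 135/269, 80/269).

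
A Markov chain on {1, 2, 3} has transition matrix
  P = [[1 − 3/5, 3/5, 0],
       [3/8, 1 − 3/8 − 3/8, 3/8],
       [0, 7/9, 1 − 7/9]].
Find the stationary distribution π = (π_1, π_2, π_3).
π = (35/118, 28/59, 27/118)

This is a birth-death chain on three states, which satisfies detailed balance: π_1 · P_{12} = π_2 · P_{21} and π_2 · P_{23} = π_3 · P_{32}.
From π_1 · 3/5 = π_2 · 3/8: π_2/π_1 = (3/5)/(3/8) = 8/5.
From π_2 · 3/8 = π_3 · 7/9: π_3/π_2 = (3/8)/(7/9) = 27/56.
Take π_1 proportional to 1; then unnormalized π = (1, 8/5, 27/35). Normalize by dividing by the sum 118/35:
  π = (35/118, 28/59, 27/118).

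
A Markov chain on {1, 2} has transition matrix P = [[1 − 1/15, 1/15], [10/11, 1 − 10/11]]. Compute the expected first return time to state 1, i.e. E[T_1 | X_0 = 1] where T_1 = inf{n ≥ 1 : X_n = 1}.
E[T_1 | X_0 = 1] = 1/π_1 = 161/150

For an irreducible recurrent Markov chain with stationary distribution π, E[T_i | X_0 = i] = 1/π_i (Kac's formula). Here π_1 = (10/11)/(1/15 + 10/11) = (10/11)/(161/165) = 150/161, so E[T_1 | X_0 = 1] = 1/π_1 = (1/15 + 10/11)/(10/11) = (161/165)/(10/11) = 161/150.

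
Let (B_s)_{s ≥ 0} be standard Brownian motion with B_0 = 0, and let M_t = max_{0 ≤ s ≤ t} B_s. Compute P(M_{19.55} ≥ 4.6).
P(M_{19.55} ≥ 4.6) = 2·P(B_{19.55} ≥ 4.6) = 2(1 − Φ(4.6/√19.55)) ≈ 0.2982

By the reflection principle for Brownian motion, P(M_t ≥ a) = 2 · P(B_t ≥ a) for a ≥ 0. Since B_t ~ N(0, t), P(B_t ≥ 4.6) = 1 − Φ(4.6/√t) = 1 − Φ(4.6/√19.55) = 1 − Φ(1.0404). So
  P(M_{19.55} ≥ 4.6) = 2(1 − Φ(1.0404)) ≈ 0.2982.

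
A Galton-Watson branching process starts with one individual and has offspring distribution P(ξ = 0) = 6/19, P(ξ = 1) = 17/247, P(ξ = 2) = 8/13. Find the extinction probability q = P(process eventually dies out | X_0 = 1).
q = 39/76

The pgf is f(s) = 6/19 + 17/247·s + 8/13·s². The extinction probability q is the smallest fixed point of f in [0, 1]. Setting s = f(s):
  8/13·s² + (17/247 − 1)·s + 6/19 = 0
  8/13·s² − (6/19 + 8/13)·s + 6/19 = 0
which factors as (s − 1)·(8/13·s − 6/19) = 0, giving roots s = 1 and s = (6/19)/(8/13) = 39/76.
Mean offspring μ = 17/247 + 2·8/13 = 321/247 > 1 (supercritical), so q < 1. The extinction probability is the smaller root: q = (6/19)/(8/13) = 39/76.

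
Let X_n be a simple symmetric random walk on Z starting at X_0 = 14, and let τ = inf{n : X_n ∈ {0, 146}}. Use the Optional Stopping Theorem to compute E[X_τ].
E[X_τ] = 14

X_n is a martingale and τ is a bounded-mean stopping time (indeed τ is finite a.s. with bounded expectation since the walk is in a bounded region). By the OST, E[X_τ] = E[X_0] = 14. Equivalently: E[X_τ] = 146 · P(hit 146 first) + 0 · P(hit 0 first) = 146 · (14/146) = 14.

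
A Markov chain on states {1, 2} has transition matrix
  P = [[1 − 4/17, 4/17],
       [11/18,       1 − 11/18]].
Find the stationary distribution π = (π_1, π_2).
π_1 = 187/259, π_2 = 72/259

Solve πP = π with π_1 + π_2 = 1. From πP = π: π_1 · (1 − 4/17) + π_2 · 11/18 = π_1 ⇒ π_2 · 11/18 = π_1 · 4/17 ⇒ π_2/π_1 = (4/17)/(11/18) = 72/187. Together with π_1 + π_2 = 1:
  π_1 = (11/18)/(4/17 + 11/18) = (11/18)/(259/306) = 187/259,
  π_2 = (4/17)/(4/17 + 11/18) = (4/17)/(259/306) = 72/259.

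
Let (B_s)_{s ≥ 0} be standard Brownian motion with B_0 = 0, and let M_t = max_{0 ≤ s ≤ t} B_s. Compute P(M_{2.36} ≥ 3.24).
P(M_{2.36} ≥ 3.24) = 2·P(B_{2.36} ≥ 3.24) = 2(1 − Φ(3.24/√2.36)) ≈ 0.0349

By the reflection principle for Brownian motion, P(M_t ≥ a) = 2 · P(B_t ≥ a) for a ≥ 0. Since B_t ~ N(0, t), P(B_t ≥ 3.24) = 1 − Φ(3.24/√t) = 1 − Φ(3.24/√2.36) = 1 − Φ(2.1091). So
  P(M_{2.36} ≥ 3.24) = 2(1 − Φ(2.1091)) ≈ 0.0349.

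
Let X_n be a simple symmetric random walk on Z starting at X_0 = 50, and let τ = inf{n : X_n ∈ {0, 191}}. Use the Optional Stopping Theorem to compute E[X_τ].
E[X_τ] = 50

X_n is a martingale and τ is a bounded-mean stopping time (indeed τ is finite a.s. with bounded expectation since the walk is in a bounded region). By the OST, E[X_τ] = E[X_0] = 50. Equivalently: E[X_τ] = 191 · P(hit 191 first) + 0 · P(hit 0 first) = 191 · (50/191) = 50.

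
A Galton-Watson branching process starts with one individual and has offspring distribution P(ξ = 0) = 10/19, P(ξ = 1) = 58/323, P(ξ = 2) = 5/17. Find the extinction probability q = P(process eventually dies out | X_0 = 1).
q = 1

Mean offspring μ = 0·10/19 + 1·58/323 + 2·5/17 = 248/323 ≤ 1. For μ ≤ 1 with offspring not concentrated at 1, the Galton-Watson process goes extinct almost surely, so q = 1.
(Algebraic check: The pgf is f(s) = 10/19 + 58/323·s + 5/17·s². The extinction probability q is the smallest fixed point of f in [0, 1]. Setting s = f(s):
  5/17·s² + (58/323 − 1)·s + 10/19 = 0
  5/17·s² − (10/19 + 5/17)·s + 10/19 = 0
which factors as (s − 1)·(5/17·s − 10/19) = 0, giving roots s = 1 and s = (10/19)/(5/17) = 34/19. Since 34/19 ≥ 1, the smallest root in [0, 1] is s = 1.)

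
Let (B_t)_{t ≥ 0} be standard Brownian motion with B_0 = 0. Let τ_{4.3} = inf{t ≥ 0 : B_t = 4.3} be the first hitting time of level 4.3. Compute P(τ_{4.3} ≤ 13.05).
P(τ_{4.3} ≤ 13.05) = 2(1 − Φ(4.3/√13.05)) = 2(1 − Φ(1.1903)) ≈ 0.2339

By the reflection principle for standard BM, P(τ_b ≤ t) = 2 · P(B_t ≥ b). Since B_t ~ N(0, t), P(B_t ≥ 4.3) = 1 − Φ(4.3/√t) = 1 − Φ(4.3/√13.05) = 1 − Φ(1.1903) ≈ 0.11696. Doubling: P(τ_{4.3} ≤ 13.05) ≈ 2 · 0.11696 = 0.23392 ≈ 0.2339.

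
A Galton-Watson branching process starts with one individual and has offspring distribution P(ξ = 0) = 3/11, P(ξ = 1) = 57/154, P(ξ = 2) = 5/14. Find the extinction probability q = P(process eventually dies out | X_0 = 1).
q = 42/55

The pgf is f(s) = 3/11 + 57/154·s + 5/14·s². The extinction probability q is the smallest fixed point of f in [0, 1]. Setting s = f(s):
  5/14·s² + (57/154 − 1)·s + 3/11 = 0
  5/14·s² − (3/11 + 5/14)·s + 3/11 = 0
which factors as (s − 1)·(5/14·s − 3/11) = 0, giving roots s = 1 and s = (3/11)/(5/14) = 42/55.
Mean offspring μ = 57/154 + 2·5/14 = 167/154 > 1 (supercritical), so q < 1. The extinction probability is the smaller root: q = (3/11)/(5/14) = 42/55.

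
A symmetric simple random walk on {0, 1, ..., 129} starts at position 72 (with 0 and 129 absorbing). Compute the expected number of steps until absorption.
E[τ | X_0 = 72] = 4104

Let v_k = E[τ | X_0 = k]. Boundary: v_0 = v_129 = 0. Recurrence: v_k = 1 + (v_{k-1} + v_{k+1})/2 for 1 ≤ k ≤ 128. The particular solution to v_k − (v_{k-1} + v_{k+1})/2 = 1 is v_k = −k^2. Adding homogeneous solution A + B k and matching boundaries gives v_k = k (129 − k). Substituting k = 72: v_72 = 72 · 57 = 4104.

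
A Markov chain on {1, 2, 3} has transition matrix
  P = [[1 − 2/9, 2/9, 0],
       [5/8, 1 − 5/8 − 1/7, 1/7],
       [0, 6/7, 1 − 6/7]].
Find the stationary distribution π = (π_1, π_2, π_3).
π = (135/191, 48/191, 8/191)

This is a birth-death chain on three states, which satisfies detailed balance: π_1 · P_{12} = π_2 · P_{21} and π_2 · P_{23} = π_3 · P_{32}.
From π_1 · 2/9 = π_2 · 5/8: π_2/π_1 = (2/9)/(5/8) = 16/45.
From π_2 · 1/7 = π_3 · 6/7: π_3/π_2 = (1/7)/(6/7) = 1/6.
Take π_1 proportional to 1; then unnormalized π = (1, 16/45, 8/135). Normalize by dividing by the sum 191/135:
  π = (135/191, 48/191, 8/191).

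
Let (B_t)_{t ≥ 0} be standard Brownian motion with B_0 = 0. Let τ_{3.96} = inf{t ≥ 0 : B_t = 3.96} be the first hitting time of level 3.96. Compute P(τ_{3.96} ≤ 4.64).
P(τ_{3.96} ≤ 4.64) = 2(1 − Φ(3.96/√4.64)) = 2(1 − Φ(1.8384)) ≈ 0.0660

By the reflection principle for standard BM, P(τ_b ≤ t) = 2 · P(B_t ≥ b). Since B_t ~ N(0, t), P(B_t ≥ 3.96) = 1 − Φ(3.96/√t) = 1 − Φ(3.96/√4.64) = 1 − Φ(1.8384) ≈ 0.03300. Doubling: P(τ_{3.96} ≤ 4.64) ≈ 2 · 0.03300 = 0.06600 ≈ 0.0660.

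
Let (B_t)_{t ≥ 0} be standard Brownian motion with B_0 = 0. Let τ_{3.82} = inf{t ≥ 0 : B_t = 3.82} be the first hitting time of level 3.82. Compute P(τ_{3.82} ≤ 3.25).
P(τ_{3.82} ≤ 3.25) = 2(1 − Φ(3.82/√3.25)) = 2(1 − Φ(2.1190)) ≈ 0.0341

By the reflection principle for standard BM, P(τ_b ≤ t) = 2 · P(B_t ≥ b). Since B_t ~ N(0, t), P(B_t ≥ 3.82) = 1 − Φ(3.82/√t) = 1 − Φ(3.82/√3.25) = 1 − Φ(2.1190) ≈ 0.01705. Doubling: P(τ_{3.82} ≤ 3.25) ≈ 2 · 0.01705 = 0.03410 ≈ 0.0341.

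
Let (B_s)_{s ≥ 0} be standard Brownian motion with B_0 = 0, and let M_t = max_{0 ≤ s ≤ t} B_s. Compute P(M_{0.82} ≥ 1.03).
P(M_{0.82} ≥ 1.03) = 2·P(B_{0.82} ≥ 1.03) = 2(1 − Φ(1.03/√0.82)) ≈ 0.2554

By the reflection principle for Brownian motion, P(M_t ≥ a) = 2 · P(B_t ≥ a) for a ≥ 0. Since B_t ~ N(0, t), P(B_t ≥ 1.03) = 1 − Φ(1.03/√t) = 1 − Φ(1.03/√0.82) = 1 − Φ(1.1374). So
  P(M_{0.82} ≥ 1.03) = 2(1 − Φ(1.1374)) ≈ 0.2554.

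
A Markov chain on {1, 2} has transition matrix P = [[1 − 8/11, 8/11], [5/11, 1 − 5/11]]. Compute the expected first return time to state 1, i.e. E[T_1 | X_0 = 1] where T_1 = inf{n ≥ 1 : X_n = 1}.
E[T_1 | X_0 = 1] = 1/π_1 = 13/5

For an irreducible recurrent Markov chain with stationary distribution π, E[T_i | X_0 = i] = 1/π_i (Kac's formula). Here π_1 = (5/11)/(8/11 + 5/11) = (5/11)/(13/11) = 5/13, so E[T_1 | X_0 = 1] = 1/π_1 = (8/11 + 5/11)/(5/11) = (13/11)/(5/11) = 13/5.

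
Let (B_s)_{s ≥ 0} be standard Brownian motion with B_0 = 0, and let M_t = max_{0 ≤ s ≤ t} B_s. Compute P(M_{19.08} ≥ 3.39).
P(M_{19.08} ≥ 3.39) = 2·P(B_{19.08} ≥ 3.39) = 2(1 − Φ(3.39/√19.08)) ≈ 0.4377

By the reflection principle for Brownian motion, P(M_t ≥ a) = 2 · P(B_t ≥ a) for a ≥ 0. Since B_t ~ N(0, t), P(B_t ≥ 3.39) = 1 − Φ(3.39/√t) = 1 − Φ(3.39/√19.08) = 1 − Φ(0.7761). So
  P(M_{19.08} ≥ 3.39) = 2(1 − Φ(0.7761)) ≈ 0.4377.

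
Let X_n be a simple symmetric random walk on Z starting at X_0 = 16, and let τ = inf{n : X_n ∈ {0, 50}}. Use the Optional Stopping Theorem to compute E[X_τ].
E[X_τ] = 16

X_n is a martingale and τ is a bounded-mean stopping time (indeed τ is finite a.s. with bounded expectation since the walk is in a bounded region). By the OST, E[X_τ] = E[X_0] = 16. Equivalently: E[X_τ] = 50 · P(hit 50 first) + 0 · P(hit 0 first) = 50 · (16/50) = 16.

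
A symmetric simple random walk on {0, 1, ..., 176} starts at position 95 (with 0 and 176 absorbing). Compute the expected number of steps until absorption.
E[τ | X_0 = 95] = 7695

Let v_k = E[τ | X_0 = k]. Boundary: v_0 = v_176 = 0. Recurrence: v_k = 1 + (v_{k-1} + v_{k+1})/2 for 1 ≤ k ≤ 175. The particular solution to v_k − (v_{k-1} + v_{k+1})/2 = 1 is v_k = −k^2. Adding homogeneous solution A + B k and matching boundaries gives v_k = k (176 − k). Substituting k = 95: v_95 = 95 · 81 = 7695.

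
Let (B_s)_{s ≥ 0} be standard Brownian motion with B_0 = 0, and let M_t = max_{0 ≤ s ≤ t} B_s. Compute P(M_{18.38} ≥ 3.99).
P(M_{18.38} ≥ 3.99) = 2·P(B_{18.38} ≥ 3.99) = 2(1 − Φ(3.99/√18.38)) ≈ 0.3520

By the reflection principle for Brownian motion, P(M_t ≥ a) = 2 · P(B_t ≥ a) for a ≥ 0. Since B_t ~ N(0, t), P(B_t ≥ 3.99) = 1 − Φ(3.99/√t) = 1 − Φ(3.99/√18.38) = 1 − Φ(0.9307). So
  P(M_{18.38} ≥ 3.99) = 2(1 − Φ(0.9307)) ≈ 0.3520.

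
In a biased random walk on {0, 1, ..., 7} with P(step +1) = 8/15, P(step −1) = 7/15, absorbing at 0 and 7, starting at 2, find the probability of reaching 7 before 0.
P(hit 7 before 0) = (1 − (7/8)^2) / (1 − (7/8)^7) = 491520/1273609

Let u_k denote P(reach 7 before 0 | start at k). Boundary: u_0 = 0, u_7 = 1. Recurrence: u_k = 8/15·u_{k+1} + 7/15·u_{k-1} for 1 ≤ k ≤ 6. Try u_k = A + B·r^k with r = q/p = (7/15)/(8/15) = 7/8. Substitution satisfies the recurrence; boundary conditions give:
  u_k = (1 − r^k) / (1 − r^N) = (1 − (7/8)^2) / (1 − (7/8)^7) = 491520/1273609.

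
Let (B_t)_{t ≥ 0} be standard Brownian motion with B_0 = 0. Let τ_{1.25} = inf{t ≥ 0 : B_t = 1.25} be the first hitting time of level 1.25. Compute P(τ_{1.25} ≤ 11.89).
P(τ_{1.25} ≤ 11.89) = 2(1 − Φ(1.25/√11.89)) = 2(1 − Φ(0.3625)) ≈ 0.7170

By the reflection principle for standard BM, P(τ_b ≤ t) = 2 · P(B_t ≥ b). Since B_t ~ N(0, t), P(B_t ≥ 1.25) = 1 − Φ(1.25/√t) = 1 − Φ(1.25/√11.89) = 1 − Φ(0.3625) ≈ 0.35849. Doubling: P(τ_{1.25} ≤ 11.89) ≈ 2 · 0.35849 = 0.71698 ≈ 0.7170.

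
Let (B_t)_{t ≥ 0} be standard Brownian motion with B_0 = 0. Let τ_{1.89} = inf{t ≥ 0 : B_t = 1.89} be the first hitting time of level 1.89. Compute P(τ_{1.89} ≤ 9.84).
P(τ_{1.89} ≤ 9.84) = 2(1 − Φ(1.89/√9.84)) = 2(1 − Φ(0.6025)) ≈ 0.5468

By the reflection principle for standard BM, P(τ_b ≤ t) = 2 · P(B_t ≥ b). Since B_t ~ N(0, t), P(B_t ≥ 1.89) = 1 − Φ(1.89/√t) = 1 − Φ(1.89/√9.84) = 1 − Φ(0.6025) ≈ 0.27342. Doubling: P(τ_{1.89} ≤ 9.84) ≈ 2 · 0.27342 = 0.54684 ≈ 0.5468.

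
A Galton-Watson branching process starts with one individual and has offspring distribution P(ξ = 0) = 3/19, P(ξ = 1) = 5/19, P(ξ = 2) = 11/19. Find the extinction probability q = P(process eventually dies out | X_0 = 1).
q = 3/11

The pgf is f(s) = 3/19 + 5/19·s + 11/19·s². The extinction probability q is the smallest fixed point of f in [0, 1]. Setting s = f(s):
  11/19·s² + (5/19 − 1)·s + 3/19 = 0
  11/19·s² − (3/19 + 11/19)·s + 3/19 = 0
which factors as (s − 1)·(11/19·s − 3/19) = 0, giving roots s = 1 and s = (3/19)/(11/19) = 3/11.
Mean offspring μ = 5/19 + 2·11/19 = 27/19 > 1 (supercritical), so q < 1. The extinction probability is the smaller root: q = (3/19)/(11/19) = 3/11.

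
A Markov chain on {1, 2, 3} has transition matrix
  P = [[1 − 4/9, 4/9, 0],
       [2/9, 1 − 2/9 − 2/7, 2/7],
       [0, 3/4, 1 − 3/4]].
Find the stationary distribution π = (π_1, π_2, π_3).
π = (21/79, 42/79, 16/79)

This is a birth-death chain on three states, which satisfies detailed balance: π_1 · P_{12} = π_2 · P_{21} and π_2 · P_{23} = π_3 · P_{32}.
From π_1 · 4/9 = π_2 · 2/9: π_2/π_1 = (4/9)/(2/9) = 2.
From π_2 · 2/7 = π_3 · 3/4: π_3/π_2 = (2/7)/(3/4) = 8/21.
Take π_1 proportional to 1; then unnormalized π = (1, 2, 16/21). Normalize by dividing by the sum 79/21:
  π = (21/79, 42/79, 16/79).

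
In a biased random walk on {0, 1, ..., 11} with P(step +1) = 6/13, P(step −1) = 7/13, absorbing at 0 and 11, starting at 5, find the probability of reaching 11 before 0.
P(hit 11 before 0) = (1 − (7/6)^5) / (1 − (7/6)^11) = 421350336/1614529687

Let u_k denote P(reach 11 before 0 | start at k). Boundary: u_0 = 0, u_11 = 1. Recurrence: u_k = 6/13·u_{k+1} + 7/13·u_{k-1} for 1 ≤ k ≤ 10. Try u_k = A + B·r^k with r = q/p = (7/13)/(6/13) = 7/6. Substitution satisfies the recurrence; boundary conditions give:
  u_k = (1 − r^k) / (1 − r^N) = (1 − (7/6)^5) / (1 − (7/6)^11) = 421350336/1614529687.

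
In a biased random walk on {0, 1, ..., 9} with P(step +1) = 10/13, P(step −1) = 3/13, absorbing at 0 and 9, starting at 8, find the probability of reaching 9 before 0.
P(hit 9 before 0) = (1 − (3/10)^8) / (1 − (3/10)^9) = 142847770/142854331

Let u_k denote P(reach 9 before 0 | start at k). Boundary: u_0 = 0, u_9 = 1. Recurrence: u_k = 10/13·u_{k+1} + 3/13·u_{k-1} for 1 ≤ k ≤ 8. Try u_k = A + B·r^k with r = q/p = (3/13)/(10/13) = 3/10. Substitution satisfies the recurrence; boundary conditions give:
  u_k = (1 − r^k) / (1 − r^N) = (1 − (3/10)^8) / (1 − (3/10)^9) = 142847770/142854331.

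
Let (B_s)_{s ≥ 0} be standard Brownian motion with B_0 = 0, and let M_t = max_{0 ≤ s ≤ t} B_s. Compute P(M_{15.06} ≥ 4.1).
P(M_{15.06} ≥ 4.1) = 2·P(B_{15.06} ≥ 4.1) = 2(1 − Φ(4.1/√15.06)) ≈ 0.2907

By the reflection principle for Brownian motion, P(M_t ≥ a) = 2 · P(B_t ≥ a) for a ≥ 0. Since B_t ~ N(0, t), P(B_t ≥ 4.1) = 1 − Φ(4.1/√t) = 1 − Φ(4.1/√15.06) = 1 − Φ(1.0565). So
  P(M_{15.06} ≥ 4.1) = 2(1 − Φ(1.0565)) ≈ 0.2907.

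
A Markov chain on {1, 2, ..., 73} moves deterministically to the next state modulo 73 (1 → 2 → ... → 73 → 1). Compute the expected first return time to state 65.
E[T_65 | X_0 = 65] = 73

The chain cycles deterministically, so starting at state 65 it returns in exactly 73 steps. Equivalently, the stationary distribution is uniform π_j = 1/73 for every state j, so by Kac's formula E[T_65] = 1/π_65 = 73.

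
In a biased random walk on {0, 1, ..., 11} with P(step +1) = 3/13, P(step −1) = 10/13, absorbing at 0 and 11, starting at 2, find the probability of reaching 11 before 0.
P(hit 11 before 0) = (1 − (10/3)^2) / (1 − (10/3)^11) = 255879/14285688979

Let u_k denote P(reach 11 before 0 | start at k). Boundary: u_0 = 0, u_11 = 1. Recurrence: u_k = 3/13·u_{k+1} + 10/13·u_{k-1} for 1 ≤ k ≤ 10. Try u_k = A + B·r^k with r = q/p = (10/13)/(3/13) = 10/3. Substitution satisfies the recurrence; boundary conditions give:
  u_k = (1 − r^k) / (1 − r^N) = (1 − (10/3)^2) / (1 − (10/3)^11) = 255879/14285688979.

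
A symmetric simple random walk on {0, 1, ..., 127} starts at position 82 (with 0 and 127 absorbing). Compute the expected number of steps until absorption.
E[τ | X_0 = 82] = 3690

Let v_k = E[τ | X_0 = k]. Boundary: v_0 = v_127 = 0. Recurrence: v_k = 1 + (v_{k-1} + v_{k+1})/2 for 1 ≤ k ≤ 126. The particular solution to v_k − (v_{k-1} + v_{k+1})/2 = 1 is v_k = −k^2. Adding homogeneous solution A + B k and matching boundaries gives v_k = k (127 − k). Substituting k = 82: v_82 = 82 · 45 = 3690.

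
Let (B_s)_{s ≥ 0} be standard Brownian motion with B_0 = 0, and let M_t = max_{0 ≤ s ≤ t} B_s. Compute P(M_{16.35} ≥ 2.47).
P(M_{16.35} ≥ 2.47) = 2·P(B_{16.35} ≥ 2.47) = 2(1 − Φ(2.47/√16.35)) ≈ 0.5413

By the reflection principle for Brownian motion, P(M_t ≥ a) = 2 · P(B_t ≥ a) for a ≥ 0. Since B_t ~ N(0, t), P(B_t ≥ 2.47) = 1 − Φ(2.47/√t) = 1 − Φ(2.47/√16.35) = 1 − Φ(0.6109). So
  P(M_{16.35} ≥ 2.47) = 2(1 − Φ(0.6109)) ≈ 0.5413.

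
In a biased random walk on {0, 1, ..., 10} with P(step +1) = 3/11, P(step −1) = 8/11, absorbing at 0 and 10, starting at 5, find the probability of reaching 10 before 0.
P(hit 10 before 0) = (1 − (8/3)^5) / (1 − (8/3)^10) = 243/33011

Let u_k denote P(reach 10 before 0 | start at k). Boundary: u_0 = 0, u_10 = 1. Recurrence: u_k = 3/11·u_{k+1} + 8/11·u_{k-1} for 1 ≤ k ≤ 9. Try u_k = A + B·r^k with r = q/p = (8/11)/(3/11) = 8/3. Substitution satisfies the recurrence; boundary conditions give:
  u_k = (1 − r^k) / (1 − r^N) = (1 − (8/3)^5) / (1 − (8/3)^10) = 243/33011.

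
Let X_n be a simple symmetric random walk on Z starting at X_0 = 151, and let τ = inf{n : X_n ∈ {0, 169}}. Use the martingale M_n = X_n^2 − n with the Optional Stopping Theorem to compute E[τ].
E[τ] = 2718

M_n = X_n^2 − n is a martingale (since E[X_{n+1}^2 | F_n] = X_n^2 + 1). By OST (τ has finite mean in a bounded region), E[M_τ] = E[M_0] = X_0^2 − 0 = 151^2 = 22801. Also E[M_τ] = E[X_τ^2] − E[τ]. The walk exits at 0 or 169, with P(hit 169 first) = 151/169, so E[X_τ^2] = 169^2 · 151/169 + 0 = 25519. Thus E[τ] = E[X_τ^2] − E[M_τ] = 25519 − 22801 = 2718 = 151(169 − 151) = 2718.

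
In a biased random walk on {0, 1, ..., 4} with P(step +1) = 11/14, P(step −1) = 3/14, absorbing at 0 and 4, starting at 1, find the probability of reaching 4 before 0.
P(hit 4 before 0) = (1 − (3/11)^1) / (1 − (3/11)^4) = 1331/1820

Let u_k denote P(reach 4 before 0 | start at k). Boundary: u_0 = 0, u_4 = 1. Recurrence: u_k = 11/14·u_{k+1} + 3/14·u_{k-1} for 1 ≤ k ≤ 3. Try u_k = A + B·r^k with r = q/p = (3/14)/(11/14) = 3/11. Substitution satisfies the recurrence; boundary conditions give:
  u_k = (1 − r^k) / (1 − r^N) = (1 − (3/11)^1) / (1 − (3/11)^4) = 1331/1820.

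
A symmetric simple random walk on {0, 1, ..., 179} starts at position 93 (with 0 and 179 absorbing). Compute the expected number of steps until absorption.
E[τ | X_0 = 93] = 7998

Let v_k = E[τ | X_0 = k]. Boundary: v_0 = v_179 = 0. Recurrence: v_k = 1 + (v_{k-1} + v_{k+1})/2 for 1 ≤ k ≤ 178. The particular solution to v_k − (v_{k-1} + v_{k+1})/2 = 1 is v_k = −k^2. Adding homogeneous solution A + B k and matching boundaries gives v_k = k (179 − k). Substituting k = 93: v_93 = 93 · 86 = 7998.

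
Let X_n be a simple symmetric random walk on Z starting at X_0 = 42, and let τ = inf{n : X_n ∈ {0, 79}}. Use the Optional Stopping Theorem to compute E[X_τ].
E[X_τ] = 42

X_n is a martingale and τ is a bounded-mean stopping time (indeed τ is finite a.s. with bounded expectation since the walk is in a bounded region). By the OST, E[X_τ] = E[X_0] = 42. Equivalently: E[X_τ] = 79 · P(hit 79 first) + 0 · P(hit 0 first) = 79 · (42/79) = 42.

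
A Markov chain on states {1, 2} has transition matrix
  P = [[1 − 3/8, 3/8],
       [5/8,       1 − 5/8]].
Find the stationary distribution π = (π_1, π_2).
π_1 = 5/8, π_2 = 3/8

Solve πP = π with π_1 + π_2 = 1. From πP = π: π_1 · (1 − 3/8) + π_2 · 5/8 = π_1 ⇒ π_2 · 5/8 = π_1 · 3/8 ⇒ π_2/π_1 = (3/8)/(5/8) = 3/5. Together with π_1 + π_2 = 1:
  π_1 = (5/8)/(3/8 + 5/8) = (5/8)/(1) = 5/8,
  π_2 = (3/8)/(3/8 + 5/8) = (3/8)/(1) = 3/8.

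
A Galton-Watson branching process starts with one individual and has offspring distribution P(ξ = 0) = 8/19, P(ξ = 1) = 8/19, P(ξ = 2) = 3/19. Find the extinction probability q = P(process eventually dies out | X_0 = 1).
q = 1

Mean offspring μ = 0·8/19 + 1·8/19 + 2·3/19 = 14/19 ≤ 1. For μ ≤ 1 with offspring not concentrated at 1, the Galton-Watson process goes extinct almost surely, so q = 1.
(Algebraic check: The pgf is f(s) = 8/19 + 8/19·s + 3/19·s². The extinction probability q is the smallest fixed point of f in [0, 1]. Setting s = f(s):
  3/19·s² + (8/19 − 1)·s + 8/19 = 0
  3/19·s² − (8/19 + 3/19)·s + 8/19 = 0
which factors as (s − 1)·(3/19·s − 8/19) = 0, giving roots s = 1 and s = (8/19)/(3/19) = 8/3. Since 8/3 ≥ 1, the smallest root in [0, 1] is s = 1.)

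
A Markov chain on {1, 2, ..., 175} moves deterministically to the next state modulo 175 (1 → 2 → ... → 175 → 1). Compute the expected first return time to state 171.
E[T_171 | X_0 = 171] = 175

The chain cycles deterministically, so starting at state 171 it returns in exactly 175 steps. Equivalently, the stationary distribution is uniform π_j = 1/175 for every state j, so by Kac's formula E[T_171] = 1/π_171 = 175.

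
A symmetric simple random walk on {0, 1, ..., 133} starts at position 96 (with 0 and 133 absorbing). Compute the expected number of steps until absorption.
E[τ | X_0 = 96] = 3552

Let v_k = E[τ | X_0 = k]. Boundary: v_0 = v_133 = 0. Recurrence: v_k = 1 + (v_{k-1} + v_{k+1})/2 for 1 ≤ k ≤ 132. The particular solution to v_k − (v_{k-1} + v_{k+1})/2 = 1 is v_k = −k^2. Adding homogeneous solution A + B k and matching boundaries gives v_k = k (133 − k). Substituting k = 96: v_96 = 96 · 37 = 3552.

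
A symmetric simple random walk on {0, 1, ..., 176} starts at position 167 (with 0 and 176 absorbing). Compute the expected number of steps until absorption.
E[τ | X_0 = 167] = 1503

Let v_k = E[τ | X_0 = k]. Boundary: v_0 = v_176 = 0. Recurrence: v_k = 1 + (v_{k-1} + v_{k+1})/2 for 1 ≤ k ≤ 175. The particular solution to v_k − (v_{k-1} + v_{k+1})/2 = 1 is v_k = −k^2. Adding homogeneous solution A + B k and matching boundaries gives v_k = k (176 − k). Substituting k = 167: v_167 = 167 · 9 = 1503.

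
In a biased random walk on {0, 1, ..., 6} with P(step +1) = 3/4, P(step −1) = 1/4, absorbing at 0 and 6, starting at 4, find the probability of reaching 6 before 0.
P(hit 6 before 0) = (1 − (1/3)^4) / (1 − (1/3)^6) = 90/91

Let u_k denote P(reach 6 before 0 | start at k). Boundary: u_0 = 0, u_6 = 1. Recurrence: u_k = 3/4·u_{k+1} + 1/4·u_{k-1} for 1 ≤ k ≤ 5. Try u_k = A + B·r^k with r = q/p = (1/4)/(3/4) = 1/3. Substitution satisfies the recurrence; boundary conditions give:
  u_k = (1 − r^k) / (1 − r^N) = (1 − (1/3)^4) / (1 − (1/3)^6) = 90/91.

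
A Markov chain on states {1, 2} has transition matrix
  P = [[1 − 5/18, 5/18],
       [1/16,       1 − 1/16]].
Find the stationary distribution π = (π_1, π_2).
π_1 = 9/49, π_2 = 40/49

Solve πP = π with π_1 + π_2 = 1. From πP = π: π_1 · (1 − 5/18) + π_2 · 1/16 = π_1 ⇒ π_2 · 1/16 = π_1 · 5/18 ⇒ π_2/π_1 = (5/18)/(1/16) = 40/9. Together with π_1 + π_2 = 1:
  π_1 = (1/16)/(5/18 + 1/16) = (1/16)/(49/144) = 9/49,
  π_2 = (5/18)/(5/18 + 1/16) = (5/18)/(49/144) = 40/49.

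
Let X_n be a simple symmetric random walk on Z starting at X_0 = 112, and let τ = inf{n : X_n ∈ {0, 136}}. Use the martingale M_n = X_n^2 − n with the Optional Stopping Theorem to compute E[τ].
E[τ] = 2688

M_n = X_n^2 − n is a martingale (since E[X_{n+1}^2 | F_n] = X_n^2 + 1). By OST (τ has finite mean in a bounded region), E[M_τ] = E[M_0] = X_0^2 − 0 = 112^2 = 12544. Also E[M_τ] = E[X_τ^2] − E[τ]. The walk exits at 0 or 136, with P(hit 136 first) = 112/136, so E[X_τ^2] = 136^2 · 112/136 + 0 = 15232. Thus E[τ] = E[X_τ^2] − E[M_τ] = 15232 − 12544 = 2688 = 112(136 − 112) = 2688.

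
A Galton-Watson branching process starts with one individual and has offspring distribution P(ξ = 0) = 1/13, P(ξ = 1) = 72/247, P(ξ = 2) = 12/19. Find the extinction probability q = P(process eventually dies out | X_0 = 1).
q = 19/156

The pgf is f(s) = 1/13 + 72/247·s + 12/19·s². The extinction probability q is the smallest fixed point of f in [0, 1]. Setting s = f(s):
  12/19·s² + (72/247 − 1)·s + 1/13 = 0
  12/19·s² − (1/13 + 12/19)·s + 1/13 = 0
which factors as (s − 1)·(12/19·s − 1/13) = 0, giving roots s = 1 and s = (1/13)/(12/19) = 19/156.
Mean offspring μ = 72/247 + 2·12/19 = 384/247 > 1 (supercritical), so q < 1. The extinction probability is the smaller root: q = (1/13)/(12/19) = 19/156.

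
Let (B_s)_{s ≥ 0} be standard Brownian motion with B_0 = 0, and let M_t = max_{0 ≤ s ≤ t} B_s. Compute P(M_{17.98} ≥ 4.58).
P(M_{17.98} ≥ 4.58) = 2·P(B_{17.98} ≥ 4.58) = 2(1 − Φ(4.58/√17.98)) ≈ 0.2801

By the reflection principle for Brownian motion, P(M_t ≥ a) = 2 · P(B_t ≥ a) for a ≥ 0. Since B_t ~ N(0, t), P(B_t ≥ 4.58) = 1 − Φ(4.58/√t) = 1 − Φ(4.58/√17.98) = 1 − Φ(1.0801). So
  P(M_{17.98} ≥ 4.58) = 2(1 − Φ(1.0801)) ≈ 0.2801.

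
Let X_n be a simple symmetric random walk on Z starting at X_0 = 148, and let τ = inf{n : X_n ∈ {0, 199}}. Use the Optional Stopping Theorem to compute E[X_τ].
E[X_τ] = 148

X_n is a martingale and τ is a bounded-mean stopping time (indeed τ is finite a.s. with bounded expectation since the walk is in a bounded region). By the OST, E[X_τ] = E[X_0] = 148. Equivalently: E[X_τ] = 199 · P(hit 199 first) + 0 · P(hit 0 first) = 199 · (148/199) = 148.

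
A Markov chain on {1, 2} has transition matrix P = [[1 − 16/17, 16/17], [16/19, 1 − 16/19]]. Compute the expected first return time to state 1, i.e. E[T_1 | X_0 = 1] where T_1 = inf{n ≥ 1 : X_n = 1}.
E[T_1 | X_0 = 1] = 1/π_1 = 36/17

For an irreducible recurrent Markov chain with stationary distribution π, E[T_i | X_0 = i] = 1/π_i (Kac's formula). Here π_1 = (16/19)/(16/17 + 16/19) = (16/19)/(576/323) = 17/36, so E[T_1 | X_0 = 1] = 1/π_1 = (16/17 + 16/19)/(16/19) = (576/323)/(16/19) = 36/17.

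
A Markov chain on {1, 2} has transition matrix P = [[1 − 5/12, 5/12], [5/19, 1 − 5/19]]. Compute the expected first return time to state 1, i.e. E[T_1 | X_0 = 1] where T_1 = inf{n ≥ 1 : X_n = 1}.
E[T_1 | X_0 = 1] = 1/π_1 = 31/12

For an irreducible recurrent Markov chain with stationary distribution π, E[T_i | X_0 = i] = 1/π_i (Kac's formula). Here π_1 = (5/19)/(5/12 + 5/19) = (5/19)/(155/228) = 12/31, so E[T_1 | X_0 = 1] = 1/π_1 = (5/12 + 5/19)/(5/19) = (155/228)/(5/19) = 31/12.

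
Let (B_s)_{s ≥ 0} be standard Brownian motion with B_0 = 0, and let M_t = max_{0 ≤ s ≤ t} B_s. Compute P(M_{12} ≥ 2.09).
P(M_{12} ≥ 2.09) = 2·P(B_{12} ≥ 2.09) = 2(1 − Φ(2.09/√12)) ≈ 0.5463

By the reflection principle for Brownian motion, P(M_t ≥ a) = 2 · P(B_t ≥ a) for a ≥ 0. Since B_t ~ N(0, t), P(B_t ≥ 2.09) = 1 − Φ(2.09/√t) = 1 − Φ(2.09/√12) = 1 − Φ(0.6033). So
  P(M_{12} ≥ 2.09) = 2(1 − Φ(0.6033)) ≈ 0.5463.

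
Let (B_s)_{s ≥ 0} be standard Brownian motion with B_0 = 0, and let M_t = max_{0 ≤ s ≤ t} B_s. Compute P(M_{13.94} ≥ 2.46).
P(M_{13.94} ≥ 2.46) = 2·P(B_{13.94} ≥ 2.46) = 2(1 − Φ(2.46/√13.94)) ≈ 0.5100

By the reflection principle for Brownian motion, P(M_t ≥ a) = 2 · P(B_t ≥ a) for a ≥ 0. Since B_t ~ N(0, t), P(B_t ≥ 2.46) = 1 − Φ(2.46/√t) = 1 − Φ(2.46/√13.94) = 1 − Φ(0.6589). So
  P(M_{13.94} ≥ 2.46) = 2(1 − Φ(0.6589)) ≈ 0.5100.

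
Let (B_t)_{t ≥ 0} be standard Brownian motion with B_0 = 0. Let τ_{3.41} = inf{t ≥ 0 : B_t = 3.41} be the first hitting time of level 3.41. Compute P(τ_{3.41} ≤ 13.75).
P(τ_{3.41} ≤ 13.75) = 2(1 − Φ(3.41/√13.75)) = 2(1 − Φ(0.9196)) ≈ 0.3578

By the reflection principle for standard BM, P(τ_b ≤ t) = 2 · P(B_t ≥ b). Since B_t ~ N(0, t), P(B_t ≥ 3.41) = 1 − Φ(3.41/√t) = 1 − Φ(3.41/√13.75) = 1 − Φ(0.9196) ≈ 0.17889. Doubling: P(τ_{3.41} ≤ 13.75) ≈ 2 · 0.17889 = 0.35778 ≈ 0.3578.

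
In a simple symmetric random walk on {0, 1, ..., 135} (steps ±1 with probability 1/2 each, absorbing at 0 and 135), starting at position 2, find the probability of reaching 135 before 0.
P(hit 135 before 0) = 2/135

Let u_k = P(hit 135 before 0 | start at k). Then u_0 = 0, u_135 = 1, and u_k = u_{k-1}/2 + u_{k+1}/2 for 1 ≤ k ≤ 134. This harmonic recurrence is solved by u_k = k/135, giving u_2 = 2/135.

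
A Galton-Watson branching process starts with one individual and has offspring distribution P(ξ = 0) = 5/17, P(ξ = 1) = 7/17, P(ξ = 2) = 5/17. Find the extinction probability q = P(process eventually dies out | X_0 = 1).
q = 1

Mean offspring μ = 0·5/17 + 1·7/17 + 2·5/17 = 1 ≤ 1. For μ ≤ 1 with offspring not concentrated at 1, the Galton-Watson process goes extinct almost surely, so q = 1.
(Algebraic check: The pgf is f(s) = 5/17 + 7/17·s + 5/17·s². The extinction probability q is the smallest fixed point of f in [0, 1]. Setting s = f(s):
  5/17·s² + (7/17 − 1)·s + 5/17 = 0
  5/17·s² − (5/17 + 5/17)·s + 5/17 = 0
which factors as (s − 1)·(5/17·s − 5/17) = 0, giving roots s = 1 and s = (5/17)/(5/17) = 1. Since 1 ≥ 1, the smallest root in [0, 1] is s = 1.)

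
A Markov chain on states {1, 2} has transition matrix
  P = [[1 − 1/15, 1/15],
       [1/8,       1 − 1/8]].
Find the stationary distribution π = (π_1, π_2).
π_1 = 15/23, π_2 = 8/23

Solve πP = π with π_1 + π_2 = 1. From πP = π: π_1 · (1 − 1/15) + π_2 · 1/8 = π_1 ⇒ π_2 · 1/8 = π_1 · 1/15 ⇒ π_2/π_1 = (1/15)/(1/8) = 8/15. Together with π_1 + π_2 = 1:
  π_1 = (1/8)/(1/15 + 1/8) = (1/8)/(23/120) = 15/23,
  π_2 = (1/15)/(1/15 + 1/8) = (1/15)/(23/120) = 8/23.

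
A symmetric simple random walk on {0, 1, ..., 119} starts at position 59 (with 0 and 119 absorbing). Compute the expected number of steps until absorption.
E[τ | X_0 = 59] = 3540

Let v_k = E[τ | X_0 = k]. Boundary: v_0 = v_119 = 0. Recurrence: v_k = 1 + (v_{k-1} + v_{k+1})/2 for 1 ≤ k ≤ 118. The particular solution to v_k − (v_{k-1} + v_{k+1})/2 = 1 is v_k = −k^2. Adding homogeneous solution A + B k and matching boundaries gives v_k = k (119 − k). Substituting k = 59: v_59 = 59 · 60 = 3540.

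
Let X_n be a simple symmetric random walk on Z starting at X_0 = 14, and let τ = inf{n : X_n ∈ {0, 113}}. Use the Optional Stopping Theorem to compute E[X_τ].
E[X_τ] = 14

X_n is a martingale and τ is a bounded-mean stopping time (indeed τ is finite a.s. with bounded expectation since the walk is in a bounded region). By the OST, E[X_τ] = E[X_0] = 14. Equivalently: E[X_τ] = 113 · P(hit 113 first) + 0 · P(hit 0 first) = 113 · (14/113) = 14.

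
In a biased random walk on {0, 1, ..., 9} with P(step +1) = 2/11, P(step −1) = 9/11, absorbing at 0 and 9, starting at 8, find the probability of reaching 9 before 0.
P(hit 9 before 0) = (1 − (9/2)^8) / (1 − (9/2)^9) = 12298990/55345711

Let u_k denote P(reach 9 before 0 | start at k). Boundary: u_0 = 0, u_9 = 1. Recurrence: u_k = 2/11·u_{k+1} + 9/11·u_{k-1} for 1 ≤ k ≤ 8. Try u_k = A + B·r^k with r = q/p = (9/11)/(2/11) = 9/2. Substitution satisfies the recurrence; boundary conditions give:
  u_k = (1 − r^k) / (1 − r^N) = (1 − (9/2)^8) / (1 − (9/2)^9) = 12298990/55345711.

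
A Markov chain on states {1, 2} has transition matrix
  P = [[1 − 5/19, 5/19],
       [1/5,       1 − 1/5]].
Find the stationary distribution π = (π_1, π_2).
π_1 = 19/44, π_2 = 25/44

Solve πP = π with π_1 + π_2 = 1. From πP = π: π_1 · (1 − 5/19) + π_2 · 1/5 = π_1 ⇒ π_2 · 1/5 = π_1 · 5/19 ⇒ π_2/π_1 = (5/19)/(1/5) = 25/19. Together with π_1 + π_2 = 1:
  π_1 = (1/5)/(5/19 + 1/5) = (1/5)/(44/95) = 19/44,
  π_2 = (5/19)/(5/19 + 1/5) = (5/19)/(44/95) = 25/44.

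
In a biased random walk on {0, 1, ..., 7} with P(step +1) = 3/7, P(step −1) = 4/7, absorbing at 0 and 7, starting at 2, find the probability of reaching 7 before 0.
P(hit 7 before 0) = (1 − (4/3)^2) / (1 − (4/3)^7) = 1701/14197

Let u_k denote P(reach 7 before 0 | start at k). Boundary: u_0 = 0, u_7 = 1. Recurrence: u_k = 3/7·u_{k+1} + 4/7·u_{k-1} for 1 ≤ k ≤ 6. Try u_k = A + B·r^k with r = q/p = (4/7)/(3/7) = 4/3. Substitution satisfies the recurrence; boundary conditions give:
  u_k = (1 − r^k) / (1 − r^N) = (1 − (4/3)^2) / (1 − (4/3)^7) = 1701/14197.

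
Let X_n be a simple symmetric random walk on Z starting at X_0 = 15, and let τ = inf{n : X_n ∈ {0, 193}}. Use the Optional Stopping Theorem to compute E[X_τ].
E[X_τ] = 15

X_n is a martingale and τ is a bounded-mean stopping time (indeed τ is finite a.s. with bounded expectation since the walk is in a bounded region). By the OST, E[X_τ] = E[X_0] = 15. Equivalently: E[X_τ] = 193 · P(hit 193 first) + 0 · P(hit 0 first) = 193 · (15/193) = 15.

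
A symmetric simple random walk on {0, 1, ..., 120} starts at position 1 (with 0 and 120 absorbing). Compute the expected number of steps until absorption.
E[τ | X_0 = 1] = 119

Let v_k = E[τ | X_0 = k]. Boundary: v_0 = v_120 = 0. Recurrence: v_k = 1 + (v_{k-1} + v_{k+1})/2 for 1 ≤ k ≤ 119. The particular solution to v_k − (v_{k-1} + v_{k+1})/2 = 1 is v_k = −k^2. Adding homogeneous solution A + B k and matching boundaries gives v_k = k (120 − k). Substituting k = 1: v_1 = 1 · 119 = 119.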